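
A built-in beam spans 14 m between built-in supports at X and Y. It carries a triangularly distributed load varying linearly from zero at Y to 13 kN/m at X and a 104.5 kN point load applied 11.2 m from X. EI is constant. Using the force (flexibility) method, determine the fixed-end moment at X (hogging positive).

Release both end moments; the primary structure is a simply-supported span XY with redundants M_X and M_Y.
End rotations of the released simple span under the applied load (×1/EI):
  at X: triangular load, peak 13: w₀L³/(45EI) = 792.7/EI
  at Y: triangular load, peak 13: 7w₀L³/(360EI) = 693.6/EI
  at X: point load 104.5 at a = 11.2: Pab(L + b)/(6LEI) = 655.4/EI
  at Y: point load 104.5 at a = 11.2: Pab(L + a)/(6LEI) = 983.1/EI
  θ_X0 = 1448/EI,  θ_Y0 = 1677/EI
Flexibility coefficients: a unit moment at one end gives L/(3EI) there and L/(6EI) at the far end, so f₁₁ = f₂₂ = 4.667/EI and f₁₂ = f₂₁ = 2.333/EI.
Compatibility — zero rotation at each built-in end:
  4.667 M_X + 2.333 M_Y = 1448
  2.333 M_X + 4.667 M_Y = 1677
Solving the pair gives M_X = 174.2 kN·m and M_Y = 272.2 kN·m (hogging).

M_X = 174.2 kN·m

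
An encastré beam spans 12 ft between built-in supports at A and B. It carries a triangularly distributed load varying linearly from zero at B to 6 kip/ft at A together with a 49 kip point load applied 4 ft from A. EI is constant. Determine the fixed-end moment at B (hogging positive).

Release both end moments; the primary structure is a simply-supported span AB with redundants M_A and M_B.
End rotations of the released simple span under the applied load (×1/EI):
  at A: triangular load, peak 6: w₀L³/(45EI) = 230.4/EI
  at B: triangular load, peak 6: 7w₀L³/(360EI) = 201.6/EI
  at A: point load 49 at a = 4: Pab(L + b)/(6LEI) = 435.6/EI
  at B: point load 49 at a = 4: Pab(L + a)/(6LEI) = 348.4/EI
  θ_A0 = 666/EI,  θ_B0 = 550/EI
Flexibility coefficients: a unit moment at one end gives L/(3EI) there and L/(6EI) at the far end, so f₁₁ = f₂₂ = 4/EI and f₁₂ = f₂₁ = 2/EI.
Compatibility — zero rotation at each built-in end:
  4 M_A + 2 M_B = 666
  2 M_A + 4 M_B = 550
Solving the pair gives M_A = 130.3 kip·ft and M_B = 72.36 kip·ft (hogging).

M_B = 72.36 kip·ft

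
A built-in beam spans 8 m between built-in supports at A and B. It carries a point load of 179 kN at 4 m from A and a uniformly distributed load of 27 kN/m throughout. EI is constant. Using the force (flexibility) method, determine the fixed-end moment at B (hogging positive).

M_B = 323 kN·m

Release both end moments; the primary structure is a simply-supported span AB with redundants M_A and M_B.
On the primary (simply-supported) span, the end slopes from the loading are:
  at A: point load 179 at a = 4: Pab(L + b)/(6LEI) = 716/EI
  at B: point load 179 at a = 4: Pab(L + a)/(6LEI) = 716/EI
  at A: UDL 27: wL³/(24EI) = 576/EI
  at B: UDL 27: wL³/(24EI) = 576/EI
  θ_A0 = 1292/EI,  θ_B0 = 1292/EI
Flexibility coefficients: a unit moment at one end gives L/(3EI) there and L/(6EI) at the far end, so f₁₁ = f₂₂ = 2.667/EI and f₁₂ = f₂₁ = 1.333/EI.
Compatibility — zero rotation at each built-in end:
  2.667 M_A + 1.333 M_B = 1292
  1.333 M_A + 2.667 M_B = 1292
Solving the pair gives M_A = 323 kN·m and M_B = 323 kN·m (hogging).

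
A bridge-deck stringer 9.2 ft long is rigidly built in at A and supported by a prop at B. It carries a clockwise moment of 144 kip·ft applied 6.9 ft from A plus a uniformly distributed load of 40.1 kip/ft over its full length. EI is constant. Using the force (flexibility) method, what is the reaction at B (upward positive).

R_B = 160.4 kip

Take the reaction at B as the redundant and release it; the primary structure is a cantilever fixed at A.
Downward deflection at the released point B due to the loads:
  clockwise couple 144 at a = 6.9: M₀a(2L − a)/(2EI) = 5713/EI
  UDL 40.1: wL⁴/(8EI) = 35909/EI
  δ_0 = 41622/EI
Tip deflection under a unit load at B: L³/(3EI) = 259.6/EI.
The prop prevents deflection at B: R_B = δ_0/δ_{BB} = 41622/259.6 = 160.4 kip.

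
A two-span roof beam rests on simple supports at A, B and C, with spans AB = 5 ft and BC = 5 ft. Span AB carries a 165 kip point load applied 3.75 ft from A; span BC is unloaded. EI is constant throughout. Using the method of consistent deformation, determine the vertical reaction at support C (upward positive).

Release continuity at B by inserting a hinge; the redundant is the internal moment M_B. The primary structure is two simply-supported spans AB and BC.
Discontinuity in slope at B on the released structure — sum the simple-span end rotations:
  span AB: point load 165 at a = 3.75: Pab(L + a)/(6LEI) = 225.6/EI
  relative rotation θ_0 = (225.6 + 0)/EI = 225.6/EI
A unit hogging moment at B produces rotation L₁/(3EI) + L₂/(3EI) = 3.333/EI.
Compatibility: M_B·(L₁+L₂)/(3EI) = θ_0, giving M_B = 67.68 kip·ft (hogging).
Span BC, ΣM about C: R_B^{BC}·5 = 0 + 67.68, so R_B^{BC} = 13.54 kip and R_C = 0 − 13.54 = -13.54 kip.

R_C = -13.54 kip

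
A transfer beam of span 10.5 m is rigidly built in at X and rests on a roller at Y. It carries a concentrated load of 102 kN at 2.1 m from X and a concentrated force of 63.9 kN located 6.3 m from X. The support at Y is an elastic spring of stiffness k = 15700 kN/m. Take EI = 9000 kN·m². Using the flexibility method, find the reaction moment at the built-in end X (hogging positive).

M_X = 267.5 kN·m

Release the roller at Y. Primary structure: cantilever fixed at X.
Deflection at Y on the released cantilever, summing each load's contribution:
  point load 102 at a = 2.1: Pa²(3L − a)/(6EI) = 2204/EI
  point load 63.9 at a = 6.3: Pa²(3L − a)/(6EI) = 10652/EI
  δ_0 = 12856/EI
Flexibility coefficient — unit upward force at Y: δ_{YY} = L³/(3EI) = 385.9/EI.
With EI = 9000 kN·m²: δ_0 = 1.4285 m and δ_{YY} = 0.042875 m/kN.
Compatibility — the spring shortens by R_Y/k under the reaction it provides: δ_0 − R_Y·δ_{YY} = R_Y/k. With 1/k = 0.000064 m/kN, R_Y = δ_0 / (δ_{YY} + 1/k) = 1.4285 / (0.042875 + 0.000064) = 33.27 kN.
Moment equilibrium about X: M_X = Σ(load moments about X) − R_Y·L = 616.8 − 33.27×10.5 = 267.5 kN·m.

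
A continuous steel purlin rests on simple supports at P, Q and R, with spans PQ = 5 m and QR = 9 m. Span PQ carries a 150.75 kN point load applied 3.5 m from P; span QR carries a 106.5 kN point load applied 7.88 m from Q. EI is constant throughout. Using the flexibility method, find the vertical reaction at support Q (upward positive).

R_Q = 145.5 kN

Take M_Q as the redundant. Released structure: two simple spans PQ and QR with a hinge at Q.
End slopes at the hinge Q, treating each span as simply supported:
  span PQ: point load 150.75 at a = 3.5: Pab(L + a)/(6LEI) = 224.2/EI
  span QR: point load 106.5 at a = 7.88: Pab(L + b)/(6LEI) = 176.1/EI
  relative rotation θ_0 = (224.2 + 176.1)/EI = 400.4/EI
A unit hogging moment at Q produces rotation L₁/(3EI) + L₂/(3EI) = 4.667/EI.
Compatibility: M_Q·(L₁+L₂)/(3EI) = θ_0, giving M_Q = 85.8 kN·m (hogging).
Span PQ, ΣM about P with M_Q applied at Q: R_Q^{PQ}·5 = 527.6 + 85.8, so R_Q^{PQ} = 122.7 kN and R_P = 150.8 − 122.7 = 28.07 kN.
Span QR, ΣM about R: R_Q^{QR}·9 = 119.3 + 85.8, so R_Q^{QR} = 22.79 kN and R_R = 106.5 − 22.79 = 83.71 kN.
R_Q = 122.7 + 22.79 = 145.5 kN.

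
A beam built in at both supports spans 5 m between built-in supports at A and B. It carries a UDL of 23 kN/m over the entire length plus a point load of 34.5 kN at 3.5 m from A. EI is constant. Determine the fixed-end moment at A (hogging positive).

Take the two fixed-end moments M_A, M_B as redundants; the released structure is the simple span AB.
On the primary (simply-supported) span, the end slopes from the loading are:
  at A: UDL 23: wL³/(24EI) = 119.8/EI
  at B: UDL 23: wL³/(24EI) = 119.8/EI
  at A: point load 34.5 at a = 3.5: Pab(L + b)/(6LEI) = 39.24/EI
  at B: point load 34.5 at a = 3.5: Pab(L + a)/(6LEI) = 51.32/EI
  θ_A0 = 159/EI,  θ_B0 = 171.1/EI
Flexibility coefficients: a unit moment at one end gives L/(3EI) there and L/(6EI) at the far end, so f₁₁ = f₂₂ = 1.667/EI and f₁₂ = f₂₁ = 0.8333/EI.
Compatibility — zero rotation at each built-in end:
  1.667 M_A + 0.8333 M_B = 159
  0.8333 M_A + 1.667 M_B = 171.1
Solving the pair gives M_A = 58.78 kN·m and M_B = 73.27 kN·m (hogging).

M_A = 58.78 kN·m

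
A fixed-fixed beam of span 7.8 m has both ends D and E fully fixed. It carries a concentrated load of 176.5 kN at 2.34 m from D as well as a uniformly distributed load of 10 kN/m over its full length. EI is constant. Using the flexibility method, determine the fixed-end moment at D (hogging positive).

M_D = 253.1 kN·m

Release both end moments; the primary structure is a simply-supported span DE with redundants M_D and M_E.
On the primary (simply-supported) span, the end slopes from the loading are:
  at D: point load 176.5 at a = 2.34: Pab(L + b)/(6LEI) = 638.9/EI
  at E: point load 176.5 at a = 2.34: Pab(L + a)/(6LEI) = 488.6/EI
  at D: UDL 10: wL³/(24EI) = 197.7/EI
  at E: UDL 10: wL³/(24EI) = 197.7/EI
  θ_D0 = 836.7/EI,  θ_E0 = 686.3/EI
Flexibility coefficients: a unit moment at one end gives L/(3EI) there and L/(6EI) at the far end, so f₁₁ = f₂₂ = 2.6/EI and f₁₂ = f₂₁ = 1.3/EI.
Compatibility — zero rotation at each built-in end:
  2.6 M_D + 1.3 M_E = 836.7
  1.3 M_D + 2.6 M_E = 686.3
Solving the pair gives M_D = 253.1 kN·m and M_E = 137.4 kN·m (hogging).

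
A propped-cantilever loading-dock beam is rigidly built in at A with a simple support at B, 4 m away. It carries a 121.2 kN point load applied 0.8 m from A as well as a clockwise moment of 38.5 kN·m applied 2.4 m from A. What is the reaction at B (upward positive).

R_B = 18.91 kN

Choose R_B as the redundant. The primary structure is the cantilever fixed at A.
Primary-structure tip deflection at B by superposition:
  point load 121.2 at a = 0.8: Pa²(3L − a)/(6EI) = 144.8/EI
  clockwise couple 38.5 at a = 2.4: M₀a(2L − a)/(2EI) = 258.7/EI
  δ_0 = 403.5/EI
Flexibility coefficient — unit upward force at B: δ_{BB} = L³/(3EI) = 21.33/EI.
Compatibility at B: δ_0 − R_B·δ_{BB} = 0, so R_B = 403.5/21.33 = 18.91 kN.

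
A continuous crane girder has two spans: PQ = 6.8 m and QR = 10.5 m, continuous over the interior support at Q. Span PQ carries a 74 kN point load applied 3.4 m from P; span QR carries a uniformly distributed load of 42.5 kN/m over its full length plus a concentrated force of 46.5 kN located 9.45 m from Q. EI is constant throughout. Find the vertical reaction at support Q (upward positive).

R_Q = 363.4 kN

Insert a hinge at Q; M_Q is the redundant, and each span becomes simply supported.
Rotations at Q on the released spans (each span's end-slope, ×1/EI):
  span PQ: point load 74 at a = 3.4: Pab(L + a)/(6LEI) = 213.9/EI
  span QR: UDL 42.5: wL³/(24EI) = 2050/EI
  span QR: point load 46.5 at a = 9.45: Pab(L + b)/(6LEI) = 84.59/EI
  relative rotation θ_0 = (213.9 + 2135)/EI = 2348/EI
A unit hogging moment at Q produces rotation L₁/(3EI) + L₂/(3EI) = 5.767/EI.
Compatibility: M_Q·(L₁+L₂)/(3EI) = θ_0, giving M_Q = 407.2 kN·m (hogging).
Span PQ, ΣM about P with M_Q applied at Q: R_Q^{PQ}·6.8 = 251.6 + 407.2, so R_Q^{PQ} = 96.89 kN and R_P = 74 − 96.89 = -22.89 kN.
Span QR, ΣM about R: R_Q^{QR}·10.5 = 2392 + 407.2, so R_Q^{QR} = 266.6 kN and R_R = 492.8 − 266.6 = 226.2 kN.
R_Q = 96.89 + 266.6 = 363.4 kN.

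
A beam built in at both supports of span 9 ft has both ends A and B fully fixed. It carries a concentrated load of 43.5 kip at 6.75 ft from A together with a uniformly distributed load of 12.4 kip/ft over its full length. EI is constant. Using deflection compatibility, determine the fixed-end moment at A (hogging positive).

M_A = 102.1 kip·ft

Release both end moments; the primary structure is a simply-supported span AB with redundants M_A and M_B.
On the primary (simply-supported) span, the end slopes from the loading are:
  at A: point load 43.5 at a = 6.75: Pab(L + b)/(6LEI) = 137.6/EI
  at B: point load 43.5 at a = 6.75: Pab(L + a)/(6LEI) = 192.7/EI
  at A: UDL 12.4: wL³/(24EI) = 376.6/EI
  at B: UDL 12.4: wL³/(24EI) = 376.6/EI
  θ_A0 = 514.3/EI,  θ_B0 = 569.3/EI
Flexibility coefficients: a unit moment at one end gives L/(3EI) there and L/(6EI) at the far end, so f₁₁ = f₂₂ = 3/EI and f₁₂ = f₂₁ = 1.5/EI.
Compatibility — zero rotation at each built-in end:
  3 M_A + 1.5 M_B = 514.3
  1.5 M_A + 3 M_B = 569.3
Solving the pair gives M_A = 102.1 kip·ft and M_B = 138.8 kip·ft (hogging).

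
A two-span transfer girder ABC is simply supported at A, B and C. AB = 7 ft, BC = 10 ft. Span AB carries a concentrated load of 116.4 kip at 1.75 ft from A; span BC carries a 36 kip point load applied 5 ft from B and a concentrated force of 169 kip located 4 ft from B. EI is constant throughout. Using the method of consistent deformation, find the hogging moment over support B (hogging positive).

M_B = 269.9 kip·ft

Take M_B as the redundant. Released structure: two simple spans AB and BC with a hinge at B.
End slopes at the hinge B, treating each span as simply supported:
  span AB: point load 116.4 at a = 1.75: Pab(L + a)/(6LEI) = 222.8/EI
  span BC: point load 36 at a = 5: Pab(L + b)/(6LEI) = 225/EI
  span BC: point load 169 at a = 4: Pab(L + b)/(6LEI) = 1082/EI
  relative rotation θ_0 = (222.8 + 1307)/EI = 1529/EI
A unit hogging moment at B produces rotation L₁/(3EI) + L₂/(3EI) = 5.667/EI.
Slope continuity at B: θ_0 = M_B·5.667/EI, so M_B = 1529/5.667 = 269.9 kip·ft (hogging).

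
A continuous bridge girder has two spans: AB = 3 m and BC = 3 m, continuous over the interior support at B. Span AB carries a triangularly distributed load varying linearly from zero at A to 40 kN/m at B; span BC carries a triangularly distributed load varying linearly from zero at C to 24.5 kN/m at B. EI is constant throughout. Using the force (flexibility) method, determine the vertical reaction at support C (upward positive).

Release continuity at B by inserting a hinge; the redundant is the internal moment M_B. The primary structure is two simply-supported spans AB and BC.
Discontinuity in slope at B on the released structure — sum the simple-span end rotations:
  span AB: triangular load, peak 40: w₀L³/(45EI) = 24/EI
  span BC: triangular load, peak 24.5: w₀L³/(45EI) = 14.7/EI
  relative rotation θ_0 = (24 + 14.7)/EI = 38.7/EI
A unit hogging moment at B produces rotation L₁/(3EI) + L₂/(3EI) = 2/EI.
Slope continuity at B: θ_0 = M_B·2/EI, so M_B = 38.7/2 = 19.35 kN·m (hogging).
Span BC, ΣM about C: R_B^{BC}·3 = 73.5 + 19.35, so R_B^{BC} = 30.95 kN and R_C = 36.75 − 30.95 = 5.8 kN.

R_C = 5.8 kN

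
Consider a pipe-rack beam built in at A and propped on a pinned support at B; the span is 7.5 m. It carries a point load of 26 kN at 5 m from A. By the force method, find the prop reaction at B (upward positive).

Release the roller at B. Primary structure: cantilever fixed at A.
Deflection at B on the released cantilever, summing each load's contribution:
  point load 26 at a = 5: Pa²(3L − a)/(6EI) = 1896/EI
Tip deflection under a unit load at B: L³/(3EI) = 140.6/EI.
Compatibility at B: δ_0 − R_B·δ_{BB} = 0, so R_B = 1896/140.6 = 13.48 kN.

R_B = 13.48 kN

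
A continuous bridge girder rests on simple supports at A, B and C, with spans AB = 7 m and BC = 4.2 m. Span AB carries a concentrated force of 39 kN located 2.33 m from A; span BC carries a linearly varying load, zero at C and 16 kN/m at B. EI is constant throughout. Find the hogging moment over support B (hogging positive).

Take M_B as the redundant. Released structure: two simple spans AB and BC with a hinge at B.
End slopes at the hinge B, treating each span as simply supported:
  span AB: point load 39 at a = 2.33: Pab(L + a)/(6LEI) = 94.27/EI
  span BC: triangular load, peak 16: w₀L³/(45EI) = 26.34/EI
  relative rotation θ_0 = (94.27 + 26.34)/EI = 120.6/EI
A unit hogging moment at B produces rotation L₁/(3EI) + L₂/(3EI) = 3.733/EI.
Compatibility: M_B·(L₁+L₂)/(3EI) = θ_0, giving M_B = 32.31 kN·m (hogging).

M_B = 32.31 kN·m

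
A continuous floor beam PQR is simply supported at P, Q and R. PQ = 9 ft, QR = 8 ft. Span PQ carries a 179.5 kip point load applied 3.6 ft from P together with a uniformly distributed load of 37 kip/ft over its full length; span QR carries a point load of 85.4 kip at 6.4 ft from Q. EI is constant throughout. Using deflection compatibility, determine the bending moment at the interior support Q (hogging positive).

Take M_Q as the redundant. Released structure: two simple spans PQ and QR with a hinge at Q.
Rotations at Q on the released spans (each span's end-slope, ×1/EI):
  span PQ: point load 179.5 at a = 3.6: Pab(L + a)/(6LEI) = 814.2/EI
  span PQ: UDL 37: wL³/(24EI) = 1124/EI
  span QR: point load 85.4 at a = 6.4: Pab(L + b)/(6LEI) = 174.9/EI
  relative rotation θ_0 = (1938 + 174.9)/EI = 2113/EI
A unit hogging moment at Q produces rotation L₁/(3EI) + L₂/(3EI) = 5.667/EI.
Compatibility: M_Q·(L₁+L₂)/(3EI) = θ_0, giving M_Q = 372.9 kip·ft (hogging).

M_Q = 372.9 kip·ft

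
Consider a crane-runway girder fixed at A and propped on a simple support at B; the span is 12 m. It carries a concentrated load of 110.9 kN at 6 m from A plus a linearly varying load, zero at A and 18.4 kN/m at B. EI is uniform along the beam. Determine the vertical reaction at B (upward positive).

Remove the prop at B; the released (primary) structure is a cantilever built in at A.
Downward deflection at the released point B due to the loads:
  point load 110.9 at a = 6: Pa²(3L − a)/(6EI) = 19962/EI
  triangular load, peak 18.4 at the free end: 11w₀L⁴/(120EI) = 34975/EI
  δ_0 = 54937/EI
Flexibility coefficient — unit upward force at B: δ_{BB} = L³/(3EI) = 576/EI.
The prop prevents deflection at B: R_B = δ_0/δ_{BB} = 54937/576 = 95.38 kN.

R_B = 95.38 kN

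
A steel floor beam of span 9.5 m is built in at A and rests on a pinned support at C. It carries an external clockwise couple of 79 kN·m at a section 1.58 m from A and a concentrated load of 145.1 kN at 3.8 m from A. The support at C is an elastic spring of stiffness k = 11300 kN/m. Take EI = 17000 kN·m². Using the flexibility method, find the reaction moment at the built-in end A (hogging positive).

M_A = 309.2 kN·m

Choose R_C as the redundant. The primary structure is the cantilever fixed at A.
Deflection at C on the released cantilever, summing each load's contribution:
  clockwise couple 79 at a = 1.58: M₀a(2L − a)/(2EI) = 1087/EI
  point load 145.1 at a = 3.8: Pa²(3L − a)/(6EI) = 8625/EI
  δ_0 = 9713/EI
Tip deflection under a unit load at C: L³/(3EI) = 285.8/EI.
With EI = 17000 kN·m²: δ_0 = 0.57133 m and δ_{CC} = 0.016811 m/kN.
Compatibility — the spring shortens by R_C/k under the reaction it provides: δ_0 − R_C·δ_{CC} = R_C/k. With 1/k = 0.000088 m/kN, R_C = δ_0 / (δ_{CC} + 1/k) = 0.57133 / (0.016811 + 0.000088) = 33.81 kN.
Moment equilibrium about A: M_A = Σ(load moments about A) − R_C·L = 630.4 − 33.81×9.5 = 309.2 kN·m.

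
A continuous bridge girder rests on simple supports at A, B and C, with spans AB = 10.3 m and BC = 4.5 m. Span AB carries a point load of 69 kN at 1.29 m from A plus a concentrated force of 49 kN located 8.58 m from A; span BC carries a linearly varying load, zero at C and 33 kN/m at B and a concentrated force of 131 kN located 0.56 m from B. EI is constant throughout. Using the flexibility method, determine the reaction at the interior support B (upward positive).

R_B = 247.9 kN

Release continuity at B by inserting a hinge; the redundant is the internal moment M_B. The primary structure is two simply-supported spans AB and BC.
End slopes at the hinge B, treating each span as simply supported:
  span AB: point load 69 at a = 1.29: Pab(L + a)/(6LEI) = 150.4/EI
  span AB: point load 49 at a = 8.58: Pab(L + a)/(6LEI) = 220.9/EI
  span BC: triangular load, peak 33: w₀L³/(45EI) = 66.83/EI
  span BC: point load 131 at a = 0.56: Pab(L + b)/(6LEI) = 90.35/EI
  relative rotation θ_0 = (371.3 + 157.2)/EI = 528.5/EI
A unit hogging moment at B produces rotation L₁/(3EI) + L₂/(3EI) = 4.933/EI.
Compatibility: M_B·(L₁+L₂)/(3EI) = θ_0, giving M_B = 107.1 kN·m (hogging).
Span AB, ΣM about A with M_B applied at B: R_B^{AB}·10.3 = 509.4 + 107.1, so R_B^{AB} = 59.86 kN and R_A = 118 − 59.86 = 58.14 kN.
Span BC, ΣM about C: R_B^{BC}·4.5 = 738.9 + 107.1, so R_B^{BC} = 188 kN and R_C = 205.2 − 188 = 17.25 kN.
R_B = 59.86 + 188 = 247.9 kN.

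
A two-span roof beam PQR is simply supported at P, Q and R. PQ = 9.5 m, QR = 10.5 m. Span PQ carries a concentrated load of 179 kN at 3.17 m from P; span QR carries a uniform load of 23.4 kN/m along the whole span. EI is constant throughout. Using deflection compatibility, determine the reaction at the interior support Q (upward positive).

R_Q = 240.5 kN

Insert a hinge at Q; M_Q is the redundant, and each span becomes simply supported.
Discontinuity in slope at Q on the released structure — sum the simple-span end rotations:
  span PQ: point load 179 at a = 3.17: Pab(L + a)/(6LEI) = 798.4/EI
  span QR: UDL 23.4: wL³/(24EI) = 1129/EI
  relative rotation θ_0 = (798.4 + 1129)/EI = 1927/EI
A unit hogging moment at Q produces rotation L₁/(3EI) + L₂/(3EI) = 6.667/EI.
Slope continuity at Q: θ_0 = M_Q·6.667/EI, so M_Q = 1927/6.667 = 289.1 kN·m (hogging).
Span PQ, ΣM about P with M_Q applied at Q: R_Q^{PQ}·9.5 = 567.4 + 289.1, so R_Q^{PQ} = 90.16 kN and R_P = 179 − 90.16 = 88.84 kN.
Span QR, ΣM about R: R_Q^{QR}·10.5 = 1290 + 289.1, so R_Q^{QR} = 150.4 kN and R_R = 245.7 − 150.4 = 95.32 kN.
R_Q = 90.16 + 150.4 = 240.5 kN.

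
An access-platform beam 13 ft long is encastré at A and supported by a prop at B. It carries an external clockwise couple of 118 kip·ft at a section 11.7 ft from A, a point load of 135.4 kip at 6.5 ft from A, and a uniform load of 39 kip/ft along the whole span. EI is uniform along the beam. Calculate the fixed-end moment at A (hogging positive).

Take the reaction at B as the redundant and release it; the primary structure is a cantilever fixed at A.
Free-end deflection of the primary structure under the applied loading (downward +):
  clockwise couple 118 at a = 11.7: M₀a(2L − a)/(2EI) = 9871/EI
  point load 135.4 at a = 6.5: Pa²(3L − a)/(6EI) = 30987/EI
  UDL 39: wL⁴/(8EI) = 139235/EI
  δ_0 = 180093/EI
Tip deflection under a unit load at B: L³/(3EI) = 732.3/EI.
The prop prevents deflection at B: R_B = δ_0/δ_{BB} = 180093/732.3 = 245.9 kip.
Moment equilibrium about A: M_A = Σ(load moments about A) − R_B·L = 4294 − 245.9×13 = 1097 kip·ft.

M_A = 1097 kip·ft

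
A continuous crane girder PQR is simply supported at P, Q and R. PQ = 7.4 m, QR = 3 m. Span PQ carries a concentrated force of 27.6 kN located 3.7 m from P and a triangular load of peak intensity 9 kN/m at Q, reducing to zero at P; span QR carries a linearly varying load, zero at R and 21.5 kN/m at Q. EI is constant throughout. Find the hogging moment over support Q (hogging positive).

Take M_Q as the redundant. Released structure: two simple spans PQ and QR with a hinge at Q.
Discontinuity in slope at Q on the released structure — sum the simple-span end rotations:
  span PQ: point load 27.6 at a = 3.7: Pab(L + a)/(6LEI) = 94.46/EI
  span PQ: triangular load, peak 9: w₀L³/(45EI) = 81.04/EI
  span QR: triangular load, peak 21.5: w₀L³/(45EI) = 12.9/EI
  relative rotation θ_0 = (175.5 + 12.9)/EI = 188.4/EI
A unit hogging moment at Q produces rotation L₁/(3EI) + L₂/(3EI) = 3.467/EI.
Compatibility: M_Q·(L₁+L₂)/(3EI) = θ_0, giving M_Q = 54.35 kN·m (hogging).

M_Q = 54.35 kN·m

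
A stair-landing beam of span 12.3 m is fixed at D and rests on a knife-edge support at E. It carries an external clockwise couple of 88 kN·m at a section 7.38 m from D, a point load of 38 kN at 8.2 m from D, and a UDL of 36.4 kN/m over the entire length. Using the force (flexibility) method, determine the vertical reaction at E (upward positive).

Take the reaction at E as the redundant and release it; the primary structure is a cantilever fixed at D.
Deflection at E on the released cantilever, summing each load's contribution:
  clockwise couple 88 at a = 7.38: M₀a(2L − a)/(2EI) = 5592/EI
  point load 38 at a = 8.2: Pa²(3L − a)/(6EI) = 12222/EI
  UDL 36.4: wL⁴/(8EI) = 104143/EI
  δ_0 = 121957/EI
Flexibility coefficient — unit upward force at E: δ_{EE} = L³/(3EI) = 620.3/EI.
The prop prevents deflection at E: R_E = δ_0/δ_{EE} = 121957/620.3 = 196.6 kN.

R_E = 196.6 kN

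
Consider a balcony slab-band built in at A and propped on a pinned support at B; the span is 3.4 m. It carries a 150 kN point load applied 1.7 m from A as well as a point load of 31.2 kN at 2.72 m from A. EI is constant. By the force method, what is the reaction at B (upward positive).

Remove the prop at B; the released (primary) structure is a cantilever built in at A.
Downward deflection at the released point B due to the loads:
  point load 150 at a = 1.7: Pa²(3L − a)/(6EI) = 614.1/EI
  point load 31.2 at a = 2.72: Pa²(3L − a)/(6EI) = 287.8/EI
  δ_0 = 901.9/EI
Flexibility coefficient — unit upward force at B: δ_{BB} = L³/(3EI) = 13.1/EI.
Compatibility at B: δ_0 − R_B·δ_{BB} = 0, so R_B = 901.9/13.1 = 68.84 kN.

R_B = 68.84 kN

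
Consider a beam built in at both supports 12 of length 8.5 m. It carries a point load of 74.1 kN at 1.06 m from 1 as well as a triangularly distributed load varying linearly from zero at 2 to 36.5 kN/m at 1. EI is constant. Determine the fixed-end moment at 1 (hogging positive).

M_1 = 192 kN·m

Take the two fixed-end moments M_1, M_2 as redundants; the released structure is the simple span 12.
On the primary (simply-supported) span, the end slopes from the loading are:
  at 1: point load 74.1 at a = 1.06: Pab(L + b)/(6LEI) = 182.6/EI
  at 2: point load 74.1 at a = 1.06: Pab(L + a)/(6LEI) = 109.5/EI
  at 1: triangular load, peak 36.5: w₀L³/(45EI) = 498.1/EI
  at 2: triangular load, peak 36.5: 7w₀L³/(360EI) = 435.9/EI
  θ_10 = 680.8/EI,  θ_20 = 545.4/EI
Flexibility coefficients: a unit moment at one end gives L/(3EI) there and L/(6EI) at the far end, so f₁₁ = f₂₂ = 2.833/EI and f₁₂ = f₂₁ = 1.417/EI.
Compatibility — zero rotation at each built-in end:
  2.833 M_1 + 1.417 M_2 = 680.8
  1.417 M_1 + 2.833 M_2 = 545.4
Solving the pair gives M_1 = 192 kN·m and M_2 = 96.48 kN·m (hogging).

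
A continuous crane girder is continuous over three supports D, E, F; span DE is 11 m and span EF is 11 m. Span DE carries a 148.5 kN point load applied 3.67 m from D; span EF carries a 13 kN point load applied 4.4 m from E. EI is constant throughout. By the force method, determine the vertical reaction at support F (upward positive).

R_F = -7.055 kN

Take M_E as the redundant. Released structure: two simple spans DE and EF with a hinge at E.
End slopes at the hinge E, treating each span as simply supported:
  span DE: point load 148.5 at a = 3.67: Pab(L + a)/(6LEI) = 887.9/EI
  span EF: point load 13 at a = 4.4: Pab(L + b)/(6LEI) = 100.7/EI
  relative rotation θ_0 = (887.9 + 100.7)/EI = 988.6/EI
A unit hogging moment at E produces rotation L₁/(3EI) + L₂/(3EI) = 7.333/EI.
Slope continuity at E: θ_0 = M_E·7.333/EI, so M_E = 988.6/7.333 = 134.8 kN·m (hogging).
Span EF, ΣM about F: R_E^{EF}·11 = 85.8 + 134.8, so R_E^{EF} = 20.06 kN and R_F = 13 − 20.06 = -7.055 kN.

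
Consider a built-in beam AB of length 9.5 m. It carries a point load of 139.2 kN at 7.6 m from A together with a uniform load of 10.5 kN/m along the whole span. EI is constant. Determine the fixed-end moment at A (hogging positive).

Release both end moments; the primary structure is a simply-supported span AB with redundants M_A and M_B.
Simple-span end rotations at A and B under the given loads:
  at A: point load 139.2 at a = 7.6: Pab(L + b)/(6LEI) = 402/EI
  at B: point load 139.2 at a = 7.6: Pab(L + a)/(6LEI) = 603/EI
  at A: UDL 10.5: wL³/(24EI) = 375.1/EI
  at B: UDL 10.5: wL³/(24EI) = 375.1/EI
  θ_A0 = 777.1/EI,  θ_B0 = 978.1/EI
Flexibility coefficients: a unit moment at one end gives L/(3EI) there and L/(6EI) at the far end, so f₁₁ = f₂₂ = 3.167/EI and f₁₂ = f₂₁ = 1.583/EI.
Compatibility — zero rotation at each built-in end:
  3.167 M_A + 1.583 M_B = 777.1
  1.583 M_A + 3.167 M_B = 978.1
Solving the pair gives M_A = 121.3 kN·m and M_B = 248.2 kN·m (hogging).

M_A = 121.3 kN·m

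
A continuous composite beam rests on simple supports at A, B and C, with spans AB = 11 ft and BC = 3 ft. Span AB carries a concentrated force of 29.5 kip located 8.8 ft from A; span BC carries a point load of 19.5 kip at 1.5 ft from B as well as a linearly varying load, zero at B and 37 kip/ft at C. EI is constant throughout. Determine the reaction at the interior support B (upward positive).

Take M_B as the redundant. Released structure: two simple spans AB and BC with a hinge at B.
End slopes at the hinge B, treating each span as simply supported:
  span AB: point load 29.5 at a = 8.8: Pab(L + a)/(6LEI) = 171.3/EI
  span BC: point load 19.5 at a = 1.5: Pab(L + b)/(6LEI) = 10.97/EI
  span BC: triangular load, peak 37: 7w₀L³/(360EI) = 19.43/EI
  relative rotation θ_0 = (171.3 + 30.39)/EI = 201.7/EI
A unit hogging moment at B produces rotation L₁/(3EI) + L₂/(3EI) = 4.667/EI.
Slope continuity at B: θ_0 = M_B·4.667/EI, so M_B = 201.7/4.667 = 43.23 kip·ft (hogging).
Span AB, ΣM about A with M_B applied at B: R_B^{AB}·11 = 259.6 + 43.23, so R_B^{AB} = 27.53 kip and R_A = 29.5 − 27.53 = 1.97 kip.
Span BC, ΣM about C: R_B^{BC}·3 = 84.75 + 43.23, so R_B^{BC} = 42.66 kip and R_C = 75 − 42.66 = 32.34 kip.
R_B = 27.53 + 42.66 = 70.19 kip.

R_B = 70.19 kip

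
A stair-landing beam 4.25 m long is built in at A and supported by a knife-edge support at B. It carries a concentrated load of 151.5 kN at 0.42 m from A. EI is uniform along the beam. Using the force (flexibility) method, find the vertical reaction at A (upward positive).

Choose R_B as the redundant. The primary structure is the cantilever fixed at A.
Downward deflection at the released point B due to the loads:
  point load 151.5 at a = 0.42: Pa²(3L − a)/(6EI) = 54.92/EI
Flexibility coefficient — unit upward force at B: δ_{BB} = L³/(3EI) = 25.59/EI.
Compatibility at B: δ_0 − R_B·δ_{BB} = 0, so R_B = 54.92/25.59 = 2.146 kN.
Vertical equilibrium: R_A = ΣP − R_B = 151.5 − 2.146 = 149.4 kN.

R_A = 149.4 kN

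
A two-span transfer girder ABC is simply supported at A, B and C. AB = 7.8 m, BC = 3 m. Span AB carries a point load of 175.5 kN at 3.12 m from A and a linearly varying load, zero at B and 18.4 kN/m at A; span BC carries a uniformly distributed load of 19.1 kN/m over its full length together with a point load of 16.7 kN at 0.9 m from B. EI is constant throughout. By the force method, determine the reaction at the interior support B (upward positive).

R_B = 236.8 kN

Take M_B as the redundant. Released structure: two simple spans AB and BC with a hinge at B.
Discontinuity in slope at B on the released structure — sum the simple-span end rotations:
  span AB: point load 175.5 at a = 3.12: Pab(L + a)/(6LEI) = 597.9/EI
  span AB: triangular load, peak 18.4: 7w₀L³/(360EI) = 169.8/EI
  span BC: UDL 19.1: wL³/(24EI) = 21.49/EI
  span BC: point load 16.7 at a = 0.9: Pab(L + b)/(6LEI) = 8.943/EI
  relative rotation θ_0 = (767.7 + 30.43)/EI = 798.2/EI
A unit hogging moment at B produces rotation L₁/(3EI) + L₂/(3EI) = 3.6/EI.
Slope continuity at B: θ_0 = M_B·3.6/EI, so M_B = 798.2/3.6 = 221.7 kN·m (hogging).
Span AB, ΣM about A with M_B applied at B: R_B^{AB}·7.8 = 734.1 + 221.7, so R_B^{AB} = 122.5 kN and R_A = 247.3 − 122.5 = 124.7 kN.
Span BC, ΣM about C: R_B^{BC}·3 = 121 + 221.7, so R_B^{BC} = 114.2 kN and R_C = 74 − 114.2 = -40.24 kN.
R_B = 122.5 + 114.2 = 236.8 kN.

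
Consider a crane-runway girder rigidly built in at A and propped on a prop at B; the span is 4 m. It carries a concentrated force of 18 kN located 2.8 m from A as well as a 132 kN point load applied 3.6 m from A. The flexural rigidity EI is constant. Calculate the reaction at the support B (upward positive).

Remove the prop at B; the released (primary) structure is a cantilever built in at A.
Free-end deflection of the primary structure under the applied loading (downward +):
  point load 18 at a = 2.8: Pa²(3L − a)/(6EI) = 216.4/EI
  point load 132 at a = 3.6: Pa²(3L − a)/(6EI) = 2395/EI
  δ_0 = 2611/EI
Flexibility coefficient — unit upward force at B: δ_{BB} = L³/(3EI) = 21.33/EI.
Compatibility at B: δ_0 − R_B·δ_{BB} = 0, so R_B = 2611/21.33 = 122.4 kN.

R_B = 122.4 kN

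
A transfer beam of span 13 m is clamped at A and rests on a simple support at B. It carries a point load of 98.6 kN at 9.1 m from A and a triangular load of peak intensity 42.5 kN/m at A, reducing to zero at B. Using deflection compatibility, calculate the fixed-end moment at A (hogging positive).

Take the reaction at B as the redundant and release it; the primary structure is a cantilever fixed at A.
Deflection at B on the released cantilever, summing each load's contribution:
  point load 98.6 at a = 9.1: Pa²(3L − a)/(6EI) = 40689/EI
  triangular load, peak 42.5 at the fixed end: w₀L⁴/(30EI) = 40461/EI
  δ_0 = 81151/EI
Tip deflection under a unit load at B: L³/(3EI) = 732.3/EI.
The prop prevents deflection at B: R_B = δ_0/δ_{BB} = 81151/732.3 = 110.8 kN.
Moment equilibrium about A: M_A = Σ(load moments about A) − R_B·L = 2094 − 110.8×13 = 653.8 kN·m.

M_A = 653.8 kN·m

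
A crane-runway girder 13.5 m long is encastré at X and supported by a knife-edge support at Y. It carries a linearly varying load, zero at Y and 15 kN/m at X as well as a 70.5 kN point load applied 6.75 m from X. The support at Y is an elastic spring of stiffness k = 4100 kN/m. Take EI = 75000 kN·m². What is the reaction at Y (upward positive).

Remove the prop at Y; the released (primary) structure is a cantilever built in at X.
Downward deflection at the released point Y due to the loads:
  triangular load, peak 15 at the fixed end: w₀L⁴/(30EI) = 16608/EI
  point load 70.5 at a = 6.75: Pa²(3L − a)/(6EI) = 18068/EI
  δ_0 = 34676/EI
Flexibility coefficient — unit upward force at Y: δ_{YY} = L³/(3EI) = 820.1/EI.
With EI = 75000 kN·m²: δ_0 = 0.46235 m and δ_{YY} = 0.010935 m/kN.
Compatibility — the spring shortens by R_Y/k under the reaction it provides: δ_0 − R_Y·δ_{YY} = R_Y/k. With 1/k = 0.000244 m/kN, R_Y = δ_0 / (δ_{YY} + 1/k) = 0.46235 / (0.010935 + 0.000244) = 41.36 kN.

R_Y = 41.36 kN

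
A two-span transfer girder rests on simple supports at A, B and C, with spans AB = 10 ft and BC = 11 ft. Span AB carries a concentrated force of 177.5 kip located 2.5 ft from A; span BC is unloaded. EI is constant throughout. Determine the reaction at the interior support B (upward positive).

R_B = 63.28 kip

Release continuity at B by inserting a hinge; the redundant is the internal moment M_B. The primary structure is two simply-supported spans AB and BC.
Discontinuity in slope at B on the released structure — sum the simple-span end rotations:
  span AB: point load 177.5 at a = 2.5: Pab(L + a)/(6LEI) = 693.4/EI
  relative rotation θ_0 = (693.4 + 0)/EI = 693.4/EI
A unit hogging moment at B produces rotation L₁/(3EI) + L₂/(3EI) = 7/EI.
Slope continuity at B: θ_0 = M_B·7/EI, so M_B = 693.4/7 = 99.05 kip·ft (hogging).
Span AB, ΣM about A with M_B applied at B: R_B^{AB}·10 = 443.8 + 99.05, so R_B^{AB} = 54.28 kip and R_A = 177.5 − 54.28 = 123.2 kip.
Span BC, ΣM about C: R_B^{BC}·11 = 0 + 99.05, so R_B^{BC} = 9.005 kip and R_C = 0 − 9.005 = -9.005 kip.
R_B = 54.28 + 9.005 = 63.28 kip.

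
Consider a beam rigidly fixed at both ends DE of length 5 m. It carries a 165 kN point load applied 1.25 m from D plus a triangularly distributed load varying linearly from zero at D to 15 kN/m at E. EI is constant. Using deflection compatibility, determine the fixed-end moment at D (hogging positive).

Release both end moments; the primary structure is a simply-supported span DE with redundants M_D and M_E.
Simple-span end rotations at D and E under the given loads:
  at D: point load 165 at a = 1.25: Pab(L + b)/(6LEI) = 225.6/EI
  at E: point load 165 at a = 1.25: Pab(L + a)/(6LEI) = 161.1/EI
  at D: triangular load, peak 15: 7w₀L³/(360EI) = 36.46/EI
  at E: triangular load, peak 15: w₀L³/(45EI) = 41.67/EI
  θ_D0 = 262/EI,  θ_E0 = 202.8/EI
Flexibility coefficients: a unit moment at one end gives L/(3EI) there and L/(6EI) at the far end, so f₁₁ = f₂₂ = 1.667/EI and f₁₂ = f₂₁ = 0.8333/EI.
Compatibility — zero rotation at each built-in end:
  1.667 M_D + 0.8333 M_E = 262
  0.8333 M_D + 1.667 M_E = 202.8
Solving the pair gives M_D = 128.5 kN·m and M_E = 57.42 kN·m (hogging).

M_D = 128.5 kN·m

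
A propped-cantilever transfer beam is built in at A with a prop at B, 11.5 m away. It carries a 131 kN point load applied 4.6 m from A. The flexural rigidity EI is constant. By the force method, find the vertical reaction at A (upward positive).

R_A = 103.8 kN

Take the reaction at B as the redundant and release it; the primary structure is a cantilever fixed at A.
Downward deflection at the released point B due to the loads:
  point load 131 at a = 4.6: Pa²(3L − a)/(6EI) = 13814/EI
Flexibility coefficient — unit upward force at B: δ_{BB} = L³/(3EI) = 507/EI.
The prop prevents deflection at B: R_B = δ_0/δ_{BB} = 13814/507 = 27.25 kN.
Vertical equilibrium: R_A = ΣP − R_B = 131 − 27.25 = 103.8 kN.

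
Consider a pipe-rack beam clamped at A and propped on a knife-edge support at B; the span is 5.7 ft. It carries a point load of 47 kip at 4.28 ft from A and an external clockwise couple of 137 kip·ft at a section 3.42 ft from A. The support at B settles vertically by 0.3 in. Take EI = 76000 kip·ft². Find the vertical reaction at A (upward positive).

R_A = 17.69 kip

Release the roller at B. Primary structure: cantilever fixed at A.
Free-end deflection of the primary structure under the applied loading (downward +):
  point load 47 at a = 4.28: Pa²(3L − a)/(6EI) = 1840/EI
  clockwise couple 137 at a = 3.42: M₀a(2L − a)/(2EI) = 1869/EI
  δ_0 = 3709/EI
Tip deflection under a unit load at B: L³/(3EI) = 61.73/EI.
With EI = 76000 kip·ft²: δ_0 = 0.048804 ft and δ_{BB} = 0.000812 ft/kip.
Compatibility — the beam at B must follow the support down by 0.025 ft: δ_0 − R_B·δ_{BB} = 0.025, so R_B = (0.048804 − 0.025)/0.000812 = 29.31 kip.
Vertical equilibrium: R_A = ΣP − R_B = 47 − 29.31 = 17.69 kip.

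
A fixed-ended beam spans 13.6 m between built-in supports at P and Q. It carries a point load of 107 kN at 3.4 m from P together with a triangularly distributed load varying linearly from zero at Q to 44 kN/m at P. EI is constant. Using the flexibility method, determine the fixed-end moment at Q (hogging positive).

M_Q = 339.5 kN·m

Release both end moments; the primary structure is a simply-supported span PQ with redundants M_P and M_Q.
Simple-span end rotations at P and Q under the given loads:
  at P: point load 107 at a = 3.4: Pab(L + b)/(6LEI) = 1082/EI
  at Q: point load 107 at a = 3.4: Pab(L + a)/(6LEI) = 773.1/EI
  at P: triangular load, peak 44: w₀L³/(45EI) = 2460/EI
  at Q: triangular load, peak 44: 7w₀L³/(360EI) = 2152/EI
  θ_P0 = 3542/EI,  θ_Q0 = 2925/EI
Flexibility coefficients: a unit moment at one end gives L/(3EI) there and L/(6EI) at the far end, so f₁₁ = f₂₂ = 4.533/EI and f₁₂ = f₂₁ = 2.267/EI.
Compatibility — zero rotation at each built-in end:
  4.533 M_P + 2.267 M_Q = 3542
  2.267 M_P + 4.533 M_Q = 2925
Solving the pair gives M_P = 611.5 kN·m and M_Q = 339.5 kN·m (hogging).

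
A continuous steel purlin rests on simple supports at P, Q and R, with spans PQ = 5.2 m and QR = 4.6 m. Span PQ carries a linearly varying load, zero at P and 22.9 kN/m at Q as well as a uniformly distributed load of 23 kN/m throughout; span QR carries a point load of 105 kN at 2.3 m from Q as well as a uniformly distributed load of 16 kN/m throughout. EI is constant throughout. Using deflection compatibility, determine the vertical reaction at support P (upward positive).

R_P = 55.51 kN

Insert a hinge at Q; M_Q is the redundant, and each span becomes simply supported.
End slopes at the hinge Q, treating each span as simply supported:
  span PQ: triangular load, peak 22.9: w₀L³/(45EI) = 71.55/EI
  span PQ: UDL 23: wL³/(24EI) = 134.7/EI
  span QR: point load 105 at a = 2.3: Pab(L + b)/(6LEI) = 138.9/EI
  span QR: UDL 16: wL³/(24EI) = 64.89/EI
  relative rotation θ_0 = (206.3 + 203.8)/EI = 410.1/EI
A unit hogging moment at Q produces rotation L₁/(3EI) + L₂/(3EI) = 3.267/EI.
Slope continuity at Q: θ_0 = M_Q·3.267/EI, so M_Q = 410.1/3.267 = 125.5 kN·m (hogging).
Span PQ, ΣM about P with M_Q applied at Q: R_Q^{PQ}·5.2 = 517.4 + 125.5, so R_Q^{PQ} = 123.6 kN and R_P = 179.1 − 123.6 = 55.51 kN.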